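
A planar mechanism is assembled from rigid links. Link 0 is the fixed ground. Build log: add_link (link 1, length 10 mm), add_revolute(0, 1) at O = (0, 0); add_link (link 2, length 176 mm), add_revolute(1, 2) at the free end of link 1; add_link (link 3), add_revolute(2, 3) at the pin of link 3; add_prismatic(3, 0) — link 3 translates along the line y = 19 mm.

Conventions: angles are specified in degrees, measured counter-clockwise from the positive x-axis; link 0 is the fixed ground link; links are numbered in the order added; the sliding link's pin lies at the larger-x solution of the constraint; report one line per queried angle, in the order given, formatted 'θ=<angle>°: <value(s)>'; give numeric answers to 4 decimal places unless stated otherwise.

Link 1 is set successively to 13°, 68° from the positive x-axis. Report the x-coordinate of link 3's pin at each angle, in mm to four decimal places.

geometry: r = 10 mm, L = 176 mm, e = 19 mm
θ=13°: crank pin P = (r cos θ, r sin θ) = (9.743701, 2.249511)
θ=13°: h = r sin θ − e = 2.249511 − 19 = -16.750489
θ=13°: x = r cos θ + √(L² − h²) = 9.743701 + 175.201088 = 184.944788
θ=68°: crank pin P = (r cos θ, r sin θ) = (3.746066, 9.271839)
θ=68°: h = r sin θ − e = 9.271839 − 19 = -9.728161
θ=68°: x = r cos θ + √(L² − h²) = 3.746066 + 175.730939 = 179.477005

θ=13°: 184.9448
θ=68°: 179.4770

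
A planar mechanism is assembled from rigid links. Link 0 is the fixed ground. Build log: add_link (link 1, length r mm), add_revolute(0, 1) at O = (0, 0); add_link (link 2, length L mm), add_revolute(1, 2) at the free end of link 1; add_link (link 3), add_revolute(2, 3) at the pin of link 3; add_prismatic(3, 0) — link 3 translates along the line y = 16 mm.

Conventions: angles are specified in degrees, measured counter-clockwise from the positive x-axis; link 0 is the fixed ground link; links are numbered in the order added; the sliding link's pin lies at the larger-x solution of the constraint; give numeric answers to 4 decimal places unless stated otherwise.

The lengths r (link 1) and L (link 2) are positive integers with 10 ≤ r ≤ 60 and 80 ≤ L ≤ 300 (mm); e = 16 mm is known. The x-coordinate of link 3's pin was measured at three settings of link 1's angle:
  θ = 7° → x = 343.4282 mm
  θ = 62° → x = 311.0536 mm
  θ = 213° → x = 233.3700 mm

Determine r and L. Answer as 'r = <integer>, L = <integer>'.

constraint per measurement: (x − r cos θ)² + (r sin θ − e)² = L²
subtracting the θ₁ and θ₂ equations cancels the r² and L² terms:
r = (x₁² − x₂²) / (2[(x₁cos θ₁ + e sin θ₁) − (x₂cos θ₂ + e sin θ₂)]) = 58.0000 → r = 58
L² = (x₁ − r cos θ₁)² + (r sin θ₁ − e)² = 81796.0118 → L = 286.0000 → L = 286
check at θ₃=213°: x = 233.3700 (printed 233.3700) ✓

r = 58, L = 286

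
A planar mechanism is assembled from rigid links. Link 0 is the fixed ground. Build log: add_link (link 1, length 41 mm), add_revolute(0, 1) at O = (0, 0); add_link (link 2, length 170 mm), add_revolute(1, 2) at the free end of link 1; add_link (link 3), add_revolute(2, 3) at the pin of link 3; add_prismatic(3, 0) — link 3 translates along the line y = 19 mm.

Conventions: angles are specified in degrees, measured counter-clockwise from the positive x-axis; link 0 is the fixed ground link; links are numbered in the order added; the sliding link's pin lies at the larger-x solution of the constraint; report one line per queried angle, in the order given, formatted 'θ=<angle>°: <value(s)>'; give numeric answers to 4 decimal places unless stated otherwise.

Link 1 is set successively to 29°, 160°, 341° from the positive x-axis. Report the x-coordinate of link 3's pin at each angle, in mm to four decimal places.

geometry: r = 41 mm, L = 170 mm, e = 19 mm
θ=29°: crank pin P = (r cos θ, r sin θ) = (35.859408, 19.877194)
θ=29°: h = r sin θ − e = 19.877194 − 19 = 0.877194
θ=29°: x = r cos θ + √(L² − h²) = 35.859408 + 169.997737 = 205.857145
θ=160°: crank pin P = (r cos θ, r sin θ) = (-38.527397, 14.022826)
θ=160°: h = r sin θ − e = 14.022826 − 19 = -4.977174
θ=160°: x = r cos θ + √(L² − h²) = -38.527397 + 169.927125 = 131.399727
θ=341°: crank pin P = (r cos θ, r sin θ) = (38.766262, -13.348294)
θ=341°: h = r sin θ − e = -13.348294 − 19 = -32.348294
θ=341°: x = r cos θ + √(L² − h²) = 38.766262 + 166.893942 = 205.660204

θ=29°: 205.8571
θ=160°: 131.3997
θ=341°: 205.6602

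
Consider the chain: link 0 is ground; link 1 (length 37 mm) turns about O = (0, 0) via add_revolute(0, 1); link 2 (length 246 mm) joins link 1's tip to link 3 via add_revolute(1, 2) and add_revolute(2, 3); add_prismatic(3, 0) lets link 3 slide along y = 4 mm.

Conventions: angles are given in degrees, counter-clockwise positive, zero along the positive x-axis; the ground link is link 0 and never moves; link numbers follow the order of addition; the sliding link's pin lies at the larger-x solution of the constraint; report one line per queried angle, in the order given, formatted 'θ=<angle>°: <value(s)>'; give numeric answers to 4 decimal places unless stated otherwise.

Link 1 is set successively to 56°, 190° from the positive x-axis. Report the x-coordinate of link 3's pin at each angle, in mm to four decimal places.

geometry: r = 37 mm, L = 246 mm, e = 4 mm
θ=56°: crank pin P = (r cos θ, r sin θ) = (20.690137, 30.674390)
θ=56°: h = r sin θ − e = 30.674390 − 4 = 26.674390
θ=56°: x = r cos θ + √(L² − h²) = 20.690137 + 244.549539 = 265.239676
θ=190°: crank pin P = (r cos θ, r sin θ) = (-36.437887, -6.424983)
θ=190°: h = r sin θ − e = -6.424983 − 4 = -10.424983
θ=190°: x = r cos θ + √(L² − h²) = -36.437887 + 245.779006 = 209.341119

θ=56°: 265.2397
θ=190°: 209.3411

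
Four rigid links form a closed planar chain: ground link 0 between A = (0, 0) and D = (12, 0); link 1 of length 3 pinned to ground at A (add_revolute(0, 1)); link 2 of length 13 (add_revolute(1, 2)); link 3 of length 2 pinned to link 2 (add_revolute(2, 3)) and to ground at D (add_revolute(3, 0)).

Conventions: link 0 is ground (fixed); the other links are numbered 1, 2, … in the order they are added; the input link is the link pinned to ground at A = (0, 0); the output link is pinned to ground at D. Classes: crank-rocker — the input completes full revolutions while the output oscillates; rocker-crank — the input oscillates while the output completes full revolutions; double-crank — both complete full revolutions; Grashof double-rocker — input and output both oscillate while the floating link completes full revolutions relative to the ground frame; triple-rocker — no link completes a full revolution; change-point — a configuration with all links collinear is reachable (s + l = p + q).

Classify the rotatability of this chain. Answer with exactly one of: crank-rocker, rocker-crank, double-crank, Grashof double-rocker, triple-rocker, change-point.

lengths: ground=12, input=3, coupler=13, output=2
sorted: s=2 (shortest), l=13 (longest), p+q=15
s + l = 15 vs p + q = 15
s + l = p + q → change-point (collinear configuration reachable)

change-point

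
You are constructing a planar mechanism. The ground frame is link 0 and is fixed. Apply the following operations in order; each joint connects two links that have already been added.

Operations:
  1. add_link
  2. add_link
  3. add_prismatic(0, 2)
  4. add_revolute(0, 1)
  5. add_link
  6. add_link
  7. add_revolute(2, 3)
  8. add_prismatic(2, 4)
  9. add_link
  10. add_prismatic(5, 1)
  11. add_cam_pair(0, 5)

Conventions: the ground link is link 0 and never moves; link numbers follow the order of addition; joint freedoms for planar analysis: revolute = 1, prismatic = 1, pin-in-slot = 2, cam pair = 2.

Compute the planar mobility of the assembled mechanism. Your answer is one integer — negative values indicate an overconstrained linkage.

ground; <1,0,0>
#1 <2,0,0>
#2 <3,0,0>
P:0↔2 J1 <3,1,0>
R:0↔1 J1 <3,2,0>
#3 <4,2,0>
#4 <5,2,0>
R:2↔3 J1 <5,3,0>
P:2↔4 J1 <5,4,0>
#5 <6,4,0>
P:5↔1 J1 <6,5,0>
C:0↔5 J2 <6,5,1>
3×5 − 2×5 − 1×1 = 4

M = 4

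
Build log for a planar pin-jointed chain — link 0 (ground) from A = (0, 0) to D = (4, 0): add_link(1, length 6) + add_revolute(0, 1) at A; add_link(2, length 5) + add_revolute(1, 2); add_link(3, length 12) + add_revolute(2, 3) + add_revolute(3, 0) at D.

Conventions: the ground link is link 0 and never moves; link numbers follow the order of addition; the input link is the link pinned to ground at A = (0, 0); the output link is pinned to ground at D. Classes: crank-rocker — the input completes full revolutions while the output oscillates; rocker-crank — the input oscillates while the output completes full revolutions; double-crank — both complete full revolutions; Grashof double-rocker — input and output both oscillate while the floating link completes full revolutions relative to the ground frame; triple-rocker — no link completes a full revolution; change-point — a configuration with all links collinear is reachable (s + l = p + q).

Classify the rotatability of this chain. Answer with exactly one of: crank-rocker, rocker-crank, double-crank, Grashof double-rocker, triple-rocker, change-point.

lengths: ground=4, input=6, coupler=5, output=12
sorted: s=4 (shortest), l=12 (longest), p+q=11
s + l = 16 vs p + q = 11
s + l > p + q → non-Grashof → no link fully rotates → triple-rocker

triple-rocker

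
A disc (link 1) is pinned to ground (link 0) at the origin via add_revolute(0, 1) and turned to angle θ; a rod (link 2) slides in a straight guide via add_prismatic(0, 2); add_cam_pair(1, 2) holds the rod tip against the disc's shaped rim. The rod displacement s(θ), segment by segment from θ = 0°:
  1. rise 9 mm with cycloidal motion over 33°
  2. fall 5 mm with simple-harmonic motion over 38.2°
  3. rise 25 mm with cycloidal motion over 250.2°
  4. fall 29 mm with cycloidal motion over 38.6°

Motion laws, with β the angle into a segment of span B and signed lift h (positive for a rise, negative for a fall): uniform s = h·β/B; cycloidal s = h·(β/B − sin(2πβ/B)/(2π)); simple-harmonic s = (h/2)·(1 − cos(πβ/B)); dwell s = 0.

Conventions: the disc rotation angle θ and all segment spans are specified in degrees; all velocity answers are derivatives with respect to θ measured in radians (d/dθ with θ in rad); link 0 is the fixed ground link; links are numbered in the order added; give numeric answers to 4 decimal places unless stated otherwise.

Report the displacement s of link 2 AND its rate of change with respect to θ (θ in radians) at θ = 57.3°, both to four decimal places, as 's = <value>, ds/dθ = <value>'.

segment 1 (0° to 33°, cycloidal, h = 9) is passed completely: s = 0.0000 + (9) = 9.0000
θ = 57.3° falls in segment 2 (33° to 71.2°, simple-harmonic, h = -5): β = 57.3 − 33 = 24.3°, B = 38.2°; Δs = -5/2·(1 − cos(π·0.6361)) = -3.5368; s = 9.0000 − 3.5368 = 5.4632
velocity in seg [33°–71.2°] (simple-harmonic), θ in radians: β = 24.3° = 0.4241 rad, B = 38.2° = 0.6667 rad; ds/dθ = (πh/(2B)) sin(πβ/B) = (π·(-5)/(2·0.6667)) sin(π·0.6361) = -10.719216 mm/rad

s = 5.4632, ds/dθ = -10.7192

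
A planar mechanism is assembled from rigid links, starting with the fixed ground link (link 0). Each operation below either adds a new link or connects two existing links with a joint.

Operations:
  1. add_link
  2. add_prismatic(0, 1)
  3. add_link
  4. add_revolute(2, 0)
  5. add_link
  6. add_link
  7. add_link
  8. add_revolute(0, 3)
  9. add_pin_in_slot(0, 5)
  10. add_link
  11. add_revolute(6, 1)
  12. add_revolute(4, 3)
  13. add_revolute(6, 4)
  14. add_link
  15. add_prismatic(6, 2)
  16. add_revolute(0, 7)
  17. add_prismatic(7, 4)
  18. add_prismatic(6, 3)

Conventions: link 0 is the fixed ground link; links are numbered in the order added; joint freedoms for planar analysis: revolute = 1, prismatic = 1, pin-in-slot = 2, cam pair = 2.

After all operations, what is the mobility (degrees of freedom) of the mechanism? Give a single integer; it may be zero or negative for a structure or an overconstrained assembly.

ground; <1,0,0>
#1 <2,0,0>
P:0↔1 J1 <2,1,0>
#2 <3,1,0>
R:2↔0 J1 <3,2,0>
#3 <4,2,0>
#4 <5,2,0>
#5 <6,2,0>
R:0↔3 J1 <6,3,0>
PS:0↔5 J2 <6,3,1>
#6 <7,3,1>
R:6↔1 J1 <7,4,1>
R:4↔3 J1 <7,5,1>
R:6↔4 J1 <7,6,1>
#7 <8,6,1>
P:6↔2 J1 <8,7,1>
R:0↔7 J1 <8,8,1>
P:7↔4 J1 <8,9,1>
P:6↔3 J1 <8,10,1>
3×7 − 2×10 − 1×1 = 0

M = 0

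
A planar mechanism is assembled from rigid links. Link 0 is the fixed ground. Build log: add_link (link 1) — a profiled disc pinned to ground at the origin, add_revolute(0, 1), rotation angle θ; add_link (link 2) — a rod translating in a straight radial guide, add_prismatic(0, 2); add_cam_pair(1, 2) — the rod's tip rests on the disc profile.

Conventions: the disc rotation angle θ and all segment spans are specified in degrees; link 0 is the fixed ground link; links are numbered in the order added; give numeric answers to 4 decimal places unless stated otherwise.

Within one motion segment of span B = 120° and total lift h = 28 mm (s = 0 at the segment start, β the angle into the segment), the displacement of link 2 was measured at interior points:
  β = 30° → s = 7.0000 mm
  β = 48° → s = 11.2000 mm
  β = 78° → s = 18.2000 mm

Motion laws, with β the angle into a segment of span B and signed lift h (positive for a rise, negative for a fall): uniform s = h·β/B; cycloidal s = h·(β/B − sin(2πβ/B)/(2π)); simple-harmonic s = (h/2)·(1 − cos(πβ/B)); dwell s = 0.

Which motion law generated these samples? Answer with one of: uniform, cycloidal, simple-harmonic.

candidates at β/B = r: uniform s = h·r (linear in β); cycloidal s = h·(r − sin(2πr)/(2π)); simple-harmonic s = (h/2)(1 − cos(πr))
β=30°: printed 7.0000 | uniform 7.0000, cycloidal 2.5437, simple-harmonic 4.1005
β=48°: printed 11.2000 | uniform 11.2000, cycloidal 8.5806, simple-harmonic 9.6738
β=78°: printed 18.2000 | uniform 18.2000, cycloidal 21.8053, simple-harmonic 20.3559
only one law matches every sample → uniform

uniform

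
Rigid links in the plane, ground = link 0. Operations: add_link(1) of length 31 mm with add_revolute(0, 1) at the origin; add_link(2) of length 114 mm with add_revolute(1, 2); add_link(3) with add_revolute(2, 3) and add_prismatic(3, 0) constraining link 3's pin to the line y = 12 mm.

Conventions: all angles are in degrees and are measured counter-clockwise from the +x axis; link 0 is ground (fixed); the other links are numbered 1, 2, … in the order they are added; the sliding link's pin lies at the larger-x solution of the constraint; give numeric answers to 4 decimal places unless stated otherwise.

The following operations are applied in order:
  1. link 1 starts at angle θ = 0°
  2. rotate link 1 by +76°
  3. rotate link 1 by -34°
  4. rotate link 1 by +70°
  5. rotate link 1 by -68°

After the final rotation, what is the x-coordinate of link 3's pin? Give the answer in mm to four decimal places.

geometry: r = 31 mm, L = 114 mm, e = 12 mm; θ starts at 0°
rotate link 1 by +76°: θ ← 0° +76° = 76°
rotate link 1 by -34°: θ ← 76° -34° = 42°
rotate link 1 by +70°: θ ← 42° +70° = 112°
rotate link 1 by -68°: θ ← 112° -68° = 44°
crank pin P = (r cos θ, r sin θ) = (22.299534, 21.534409)
h = r sin θ − e = 21.534409 − 12 = 9.534409
x = r cos θ + √(L² − h²) = 22.299534 + 113.600594 = 135.900128

135.9001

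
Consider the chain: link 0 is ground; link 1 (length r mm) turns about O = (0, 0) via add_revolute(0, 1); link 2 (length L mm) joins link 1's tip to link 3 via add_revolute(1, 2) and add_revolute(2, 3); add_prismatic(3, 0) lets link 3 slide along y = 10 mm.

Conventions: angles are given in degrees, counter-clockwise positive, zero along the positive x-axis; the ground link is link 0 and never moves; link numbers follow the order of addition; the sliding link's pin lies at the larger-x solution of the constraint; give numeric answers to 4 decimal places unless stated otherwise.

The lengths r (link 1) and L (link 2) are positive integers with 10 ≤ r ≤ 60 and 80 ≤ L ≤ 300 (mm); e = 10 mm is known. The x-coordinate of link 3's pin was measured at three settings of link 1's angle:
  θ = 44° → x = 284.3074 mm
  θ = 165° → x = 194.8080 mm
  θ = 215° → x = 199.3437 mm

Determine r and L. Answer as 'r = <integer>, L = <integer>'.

constraint per measurement: (x − r cos θ)² + (r sin θ − e)² = L²
subtracting the θ₁ and θ₂ equations cancels the r² and L² terms:
r = (x₁² − x₂²) / (2[(x₁cos θ₁ + e sin θ₁) − (x₂cos θ₂ + e sin θ₂)]) = 54.0000 → r = 54
L² = (x₁ − r cos θ₁)² + (r sin θ₁ − e)² = 61008.9948 → L = 247.0000 → L = 247
check at θ₃=215°: x = 199.3437 (printed 199.3437) ✓

r = 54, L = 247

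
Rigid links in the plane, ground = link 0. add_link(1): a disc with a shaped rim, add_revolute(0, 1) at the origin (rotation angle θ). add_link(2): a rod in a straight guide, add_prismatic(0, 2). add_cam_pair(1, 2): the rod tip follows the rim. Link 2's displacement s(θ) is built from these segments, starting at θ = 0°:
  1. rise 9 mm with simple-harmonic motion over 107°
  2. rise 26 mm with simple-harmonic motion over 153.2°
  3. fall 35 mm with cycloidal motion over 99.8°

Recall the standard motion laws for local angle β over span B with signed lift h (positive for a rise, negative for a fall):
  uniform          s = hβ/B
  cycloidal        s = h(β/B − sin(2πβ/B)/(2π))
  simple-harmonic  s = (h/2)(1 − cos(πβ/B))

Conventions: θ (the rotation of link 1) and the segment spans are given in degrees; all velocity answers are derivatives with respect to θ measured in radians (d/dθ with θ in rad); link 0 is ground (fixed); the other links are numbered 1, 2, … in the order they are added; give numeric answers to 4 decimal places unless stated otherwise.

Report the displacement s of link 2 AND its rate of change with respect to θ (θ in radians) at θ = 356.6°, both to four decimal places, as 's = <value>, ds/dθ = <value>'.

segment 1 (0° to 107°, simple-harmonic, h = 9) is passed completely: s = 0.0000 + (9) = 9.0000
segment 2 (107° to 260.2°, simple-harmonic, h = 26) is passed completely: s = 9.0000 + (26) = 35.0000
θ = 356.6° falls in segment 3 (260.2° to 360°, cycloidal, h = -35): β = 356.6 − 260.2 = 96.4°, B = 99.8°; Δs = -35·(0.9659 − sin(2π·0.9659)/(2π)) = -34.9909; s = 35.0000 − 34.9909 = 0.0091
velocity in seg [260.2°–360°] (cycloidal), θ in radians: β = 96.4° = 1.6825 rad, B = 99.8° = 1.7418 rad; ds/dθ = (h/B)(1 − cos(2πβ/B)) = ((-35)/1.7418)(1 − cos(2π·0.9659)) = -0.458593 mm/rad

s = 0.0091, ds/dθ = -0.4586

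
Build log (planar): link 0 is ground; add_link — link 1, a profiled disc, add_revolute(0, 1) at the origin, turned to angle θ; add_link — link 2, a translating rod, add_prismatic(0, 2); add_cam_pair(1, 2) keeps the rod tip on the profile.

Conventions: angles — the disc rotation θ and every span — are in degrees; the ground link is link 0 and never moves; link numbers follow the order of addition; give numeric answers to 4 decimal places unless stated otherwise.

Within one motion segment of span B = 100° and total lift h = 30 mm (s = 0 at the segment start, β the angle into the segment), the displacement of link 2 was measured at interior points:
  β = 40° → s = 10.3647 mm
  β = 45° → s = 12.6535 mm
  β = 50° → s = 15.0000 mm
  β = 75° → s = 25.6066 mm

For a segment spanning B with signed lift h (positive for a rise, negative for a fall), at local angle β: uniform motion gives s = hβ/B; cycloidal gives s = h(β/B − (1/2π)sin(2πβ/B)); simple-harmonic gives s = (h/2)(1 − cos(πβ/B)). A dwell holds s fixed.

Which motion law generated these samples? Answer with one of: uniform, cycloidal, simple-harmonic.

candidates at β/B = r: uniform s = h·r (linear in β); cycloidal s = h·(r − sin(2πr)/(2π)); simple-harmonic s = (h/2)(1 − cos(πr))
β=40°: printed 10.3647 | uniform 12.0000, cycloidal 9.1935, simple-harmonic 10.3647
β=45°: printed 12.6535 | uniform 13.5000, cycloidal 12.0246, simple-harmonic 12.6535
β=50°: printed 15.0000 | uniform 15.0000, cycloidal 15.0000, simple-harmonic 15.0000
β=75°: printed 25.6066 | uniform 22.5000, cycloidal 27.2746, simple-harmonic 25.6066
only one law matches every sample → simple-harmonic

simple-harmonic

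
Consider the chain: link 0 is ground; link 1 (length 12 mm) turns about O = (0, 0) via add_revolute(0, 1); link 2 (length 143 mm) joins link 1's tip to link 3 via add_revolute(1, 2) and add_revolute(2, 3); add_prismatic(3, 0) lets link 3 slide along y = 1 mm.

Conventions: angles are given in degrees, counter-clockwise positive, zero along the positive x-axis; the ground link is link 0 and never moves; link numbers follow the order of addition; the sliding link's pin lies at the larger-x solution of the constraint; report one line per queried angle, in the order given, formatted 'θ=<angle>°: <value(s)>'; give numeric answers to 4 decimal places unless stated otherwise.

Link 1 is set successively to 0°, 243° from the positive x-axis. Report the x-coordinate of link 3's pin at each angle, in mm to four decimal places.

geometry: r = 12 mm, L = 143 mm, e = 1 mm
θ=0°: crank pin P = (r cos θ, r sin θ) = (12.000000, 0.000000)
θ=0°: h = r sin θ − e = 0.000000 − 1 = -1.000000
θ=0°: x = r cos θ + √(L² − h²) = 12.000000 + 142.996503 = 154.996503
θ=243°: crank pin P = (r cos θ, r sin θ) = (-5.447886, -10.692078)
θ=243°: h = r sin θ − e = -10.692078 − 1 = -11.692078
θ=243°: x = r cos θ + √(L² − h²) = -5.447886 + 142.521210 = 137.073324

θ=0°: 154.9965
θ=243°: 137.0733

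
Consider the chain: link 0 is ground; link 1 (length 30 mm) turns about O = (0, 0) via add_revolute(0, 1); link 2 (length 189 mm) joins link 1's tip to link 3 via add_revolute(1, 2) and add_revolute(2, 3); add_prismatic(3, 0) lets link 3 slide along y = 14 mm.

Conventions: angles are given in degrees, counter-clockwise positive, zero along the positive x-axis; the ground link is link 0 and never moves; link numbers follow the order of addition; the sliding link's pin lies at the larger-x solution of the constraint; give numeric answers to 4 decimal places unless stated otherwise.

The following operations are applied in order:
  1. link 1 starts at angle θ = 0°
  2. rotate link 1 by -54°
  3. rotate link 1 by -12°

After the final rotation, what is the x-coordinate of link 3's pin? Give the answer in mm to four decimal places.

geometry: r = 30 mm, L = 189 mm, e = 14 mm; θ starts at 0°
rotate link 1 by -54°: θ ← 0° -54° = -54°
rotate link 1 by -12°: θ ← -54° -12° = -66°
crank pin P = (r cos θ, r sin θ) = (12.202099, -27.406364)
h = r sin θ − e = -27.406364 − 14 = -41.406364
x = r cos θ + √(L² − h²) = 12.202099 + 184.408549 = 196.610649

196.6106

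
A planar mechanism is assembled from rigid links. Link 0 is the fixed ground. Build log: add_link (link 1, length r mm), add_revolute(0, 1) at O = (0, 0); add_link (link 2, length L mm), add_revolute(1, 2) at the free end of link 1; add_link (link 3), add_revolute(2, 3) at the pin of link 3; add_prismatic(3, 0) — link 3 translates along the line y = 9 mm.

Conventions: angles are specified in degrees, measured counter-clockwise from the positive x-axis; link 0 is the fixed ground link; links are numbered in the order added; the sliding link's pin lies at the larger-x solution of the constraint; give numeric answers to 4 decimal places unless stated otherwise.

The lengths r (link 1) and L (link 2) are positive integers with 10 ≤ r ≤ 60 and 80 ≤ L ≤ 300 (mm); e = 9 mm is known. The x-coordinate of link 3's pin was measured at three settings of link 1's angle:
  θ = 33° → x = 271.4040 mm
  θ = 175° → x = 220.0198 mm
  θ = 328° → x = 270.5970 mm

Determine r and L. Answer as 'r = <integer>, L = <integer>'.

constraint per measurement: (x − r cos θ)² + (r sin θ − e)² = L²
subtracting the θ₁ and θ₂ equations cancels the r² and L² terms:
r = (x₁² − x₂²) / (2[(x₁cos θ₁ + e sin θ₁) − (x₂cos θ₂ + e sin θ₂)]) = 28.0000 → r = 28
L² = (x₁ − r cos θ₁)² + (r sin θ₁ − e)² = 61503.9945 → L = 248.0000 → L = 248
check at θ₃=328°: x = 270.5970 (printed 270.5970) ✓

r = 28, L = 248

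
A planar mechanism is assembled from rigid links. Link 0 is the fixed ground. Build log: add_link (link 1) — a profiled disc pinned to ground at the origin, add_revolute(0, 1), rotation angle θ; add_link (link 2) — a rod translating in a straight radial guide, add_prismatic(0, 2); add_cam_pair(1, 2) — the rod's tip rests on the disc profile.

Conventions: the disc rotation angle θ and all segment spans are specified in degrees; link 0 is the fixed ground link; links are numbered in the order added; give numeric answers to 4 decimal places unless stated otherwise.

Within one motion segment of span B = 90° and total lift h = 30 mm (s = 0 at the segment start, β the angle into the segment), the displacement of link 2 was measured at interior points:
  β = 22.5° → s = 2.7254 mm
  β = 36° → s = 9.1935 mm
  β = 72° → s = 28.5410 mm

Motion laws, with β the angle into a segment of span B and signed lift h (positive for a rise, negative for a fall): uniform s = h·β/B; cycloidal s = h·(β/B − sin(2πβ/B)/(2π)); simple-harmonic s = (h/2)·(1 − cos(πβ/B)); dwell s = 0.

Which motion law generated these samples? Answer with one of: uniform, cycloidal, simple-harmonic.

candidates at β/B = r: uniform s = h·r (linear in β); cycloidal s = h·(r − sin(2πr)/(2π)); simple-harmonic s = (h/2)(1 − cos(πr))
β=22.5°: printed 2.7254 | uniform 7.5000, cycloidal 2.7254, simple-harmonic 4.3934
β=36°: printed 9.1935 | uniform 12.0000, cycloidal 9.1935, simple-harmonic 10.3647
β=72°: printed 28.5410 | uniform 24.0000, cycloidal 28.5410, simple-harmonic 27.1353
only one law matches every sample → cycloidal

cycloidal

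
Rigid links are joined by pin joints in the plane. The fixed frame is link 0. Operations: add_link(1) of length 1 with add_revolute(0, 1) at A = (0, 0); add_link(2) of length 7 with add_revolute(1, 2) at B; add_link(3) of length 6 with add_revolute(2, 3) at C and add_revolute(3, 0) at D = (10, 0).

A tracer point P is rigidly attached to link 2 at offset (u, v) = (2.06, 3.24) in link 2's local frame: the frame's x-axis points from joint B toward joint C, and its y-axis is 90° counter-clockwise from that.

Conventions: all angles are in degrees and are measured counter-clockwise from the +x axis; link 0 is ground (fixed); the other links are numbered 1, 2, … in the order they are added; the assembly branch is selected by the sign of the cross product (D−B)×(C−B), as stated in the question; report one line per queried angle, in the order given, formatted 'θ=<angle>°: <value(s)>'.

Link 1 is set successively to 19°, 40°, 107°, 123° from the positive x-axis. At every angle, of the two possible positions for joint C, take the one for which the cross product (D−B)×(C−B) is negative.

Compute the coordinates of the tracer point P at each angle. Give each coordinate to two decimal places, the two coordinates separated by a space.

A=(0,0), D=(10.00,0)
θ=19°: B = A + 1.00·(cos19°, sin19°) = (0.9455, 0.3256)
θ=19°: |BD| = 9.0603
θ=19°: circle(B,7.00) ∩ circle(D,6.00): a=5.2476, h=4.6328
θ=19°:   candidates: C₊=(6.3562,4.7668) cross=41.975; C₋=(6.0232,-4.4928) cross=-41.975
θ=19°:   branch - wants cross < 0 → take C=(6.0232,-4.4928) (cross=-41.975)
θ=19°: ex = (C−B)/|BC| = (0.7254,-0.6883); ey = (0.6883,0.7254)
θ=19°: P = B + 2.06·ex + 3.24·ey = (4.6700,1.2578)
θ=40°: B = A + 1.00·(cos40°, sin40°) = (0.7660, 0.6428)
θ=40°: |BD| = 9.2563
θ=40°: circle(B,7.00) ∩ circle(D,6.00): a=5.3304, h=4.5373
θ=40°:   candidates: C₊=(6.3986,4.7990) cross=41.999; C₋=(5.7685,-4.2537) cross=-41.999
θ=40°:   branch - wants cross < 0 → take C=(5.7685,-4.2537) (cross=-41.999)
θ=40°: ex = (C−B)/|BC| = (0.7146,-0.6995); ey = (0.6995,0.7146)
θ=40°: P = B + 2.06·ex + 3.24·ey = (4.5046,1.5172)
θ=107°: B = A + 1.00·(cos107°, sin107°) = (-0.2924, 0.9563)
θ=107°: |BD| = 10.3367
θ=107°: circle(B,7.00) ∩ circle(D,6.00): a=5.7972, h=3.9234
θ=107°:   candidates: C₊=(5.8429,4.3265) cross=40.555; C₋=(5.1170,-3.4866) cross=-40.555
θ=107°:   branch - wants cross < 0 → take C=(5.1170,-3.4866) (cross=-40.555)
θ=107°: ex = (C−B)/|BC| = (0.7728,-0.6347); ey = (0.6347,0.7728)
θ=107°: P = B + 2.06·ex + 3.24·ey = (3.3559,2.1526)
θ=123°: B = A + 1.00·(cos123°, sin123°) = (-0.5446, 0.8387)
θ=123°: |BD| = 10.5779
θ=123°: circle(B,7.00) ∩ circle(D,6.00): a=5.9035, h=3.7615
θ=123°:   candidates: C₊=(5.6385,4.1203) cross=39.789; C₋=(5.0420,-3.3791) cross=-39.789
θ=123°:   branch - wants cross < 0 → take C=(5.0420,-3.3791) (cross=-39.789)
θ=123°: ex = (C−B)/|BC| = (0.7981,-0.6025); ey = (0.6025,0.7981)
θ=123°: P = B + 2.06·ex + 3.24·ey = (3.0516,2.1833)

θ=19°: 4.67 1.26
θ=40°: 4.50 1.52
θ=107°: 3.36 2.15
θ=123°: 3.05 2.18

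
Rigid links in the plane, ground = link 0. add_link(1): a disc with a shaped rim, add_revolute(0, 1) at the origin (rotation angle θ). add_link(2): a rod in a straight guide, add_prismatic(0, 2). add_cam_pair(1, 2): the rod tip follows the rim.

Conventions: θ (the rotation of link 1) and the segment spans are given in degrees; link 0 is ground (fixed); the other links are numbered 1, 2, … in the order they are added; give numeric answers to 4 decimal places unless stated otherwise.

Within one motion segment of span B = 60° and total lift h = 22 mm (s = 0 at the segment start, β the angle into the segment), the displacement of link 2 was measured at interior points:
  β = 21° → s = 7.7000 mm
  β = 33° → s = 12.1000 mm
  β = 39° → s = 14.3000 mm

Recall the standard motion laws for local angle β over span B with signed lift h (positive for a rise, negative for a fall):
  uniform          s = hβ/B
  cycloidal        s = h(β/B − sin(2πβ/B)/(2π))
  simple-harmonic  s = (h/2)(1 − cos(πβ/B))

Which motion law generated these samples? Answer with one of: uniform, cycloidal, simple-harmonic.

candidates at β/B = r: uniform s = h·r (linear in β); cycloidal s = h·(r − sin(2πr)/(2π)); simple-harmonic s = (h/2)(1 − cos(πr))
β=21°: printed 7.7000 | uniform 7.7000, cycloidal 4.8673, simple-harmonic 6.0061
β=33°: printed 12.1000 | uniform 12.1000, cycloidal 13.1820, simple-harmonic 12.7208
β=39°: printed 14.3000 | uniform 14.3000, cycloidal 17.1327, simple-harmonic 15.9939
only one law matches every sample → uniform

uniform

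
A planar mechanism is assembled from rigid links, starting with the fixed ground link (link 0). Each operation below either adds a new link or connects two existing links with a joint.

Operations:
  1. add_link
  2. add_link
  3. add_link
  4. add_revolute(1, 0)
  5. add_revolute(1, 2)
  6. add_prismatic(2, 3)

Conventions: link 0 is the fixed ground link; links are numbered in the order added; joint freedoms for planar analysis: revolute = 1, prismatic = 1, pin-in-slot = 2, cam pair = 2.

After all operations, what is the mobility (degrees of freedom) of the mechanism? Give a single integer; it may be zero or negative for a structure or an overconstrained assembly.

L=1 J1=0 J2=0
add link → L=2 J1=0 J2=0
add link → L=3 J1=0 J2=0
add link → L=4 J1=0 J2=0
R@1,0 dof=1 J1 → L=4 J1=1 J2=0
R@1,2 dof=1 J1 → L=4 J1=2 J2=0
P@2,3 dof=1 J1 → L=4 J1=3 J2=0
M=3(L−1)−2J1−J2=3·3−2·3−0=3

M = 3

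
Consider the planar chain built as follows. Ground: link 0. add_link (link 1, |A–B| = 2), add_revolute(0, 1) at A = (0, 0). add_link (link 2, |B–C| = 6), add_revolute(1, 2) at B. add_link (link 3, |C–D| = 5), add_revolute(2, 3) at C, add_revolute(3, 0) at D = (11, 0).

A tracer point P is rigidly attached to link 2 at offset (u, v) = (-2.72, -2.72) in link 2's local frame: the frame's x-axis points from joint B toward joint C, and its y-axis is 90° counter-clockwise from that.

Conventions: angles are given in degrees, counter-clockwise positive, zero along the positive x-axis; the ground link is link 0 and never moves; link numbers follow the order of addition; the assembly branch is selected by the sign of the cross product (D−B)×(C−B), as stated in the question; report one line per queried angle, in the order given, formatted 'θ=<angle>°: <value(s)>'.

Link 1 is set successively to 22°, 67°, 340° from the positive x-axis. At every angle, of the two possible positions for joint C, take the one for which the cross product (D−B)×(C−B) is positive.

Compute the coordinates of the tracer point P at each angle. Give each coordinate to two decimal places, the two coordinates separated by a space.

A=(0,0), D=(11.00,0)
θ=22°: B = A + 2.00·(cos22°, sin22°) = (1.8544, 0.7492)
θ=22°: |BD| = 9.1763
θ=22°: circle(B,6.00) ∩ circle(D,5.00): a=5.1875, h=3.0149
θ=22°:   candidates: C₊=(7.2707,3.3305) cross=27.666; C₋=(6.7784,-2.6792) cross=-27.666
θ=22°:   branch + wants cross > 0 → take C=(7.2707,3.3305) (cross=27.666)
θ=22°: ex = (C−B)/|BC| = (0.9027,0.4302); ey = (-0.4302,0.9027)
θ=22°: P = B + -2.72·ex + -2.72·ey = (0.5692,-2.8764)
θ=67°: B = A + 2.00·(cos67°, sin67°) = (0.7815, 1.8410)
θ=67°: |BD| = 10.3831
θ=67°: circle(B,6.00) ∩ circle(D,5.00): a=5.7212, h=1.8076
θ=67°:   candidates: C₊=(6.7326,2.6056) cross=18.769; C₋=(6.0915,-0.9524) cross=-18.769
θ=67°:   branch + wants cross > 0 → take C=(6.7326,2.6056) (cross=18.769)
θ=67°: ex = (C−B)/|BC| = (0.9918,0.1274); ey = (-0.1274,0.9918)
θ=67°: P = B + -2.72·ex + -2.72·ey = (-1.5698,-1.2034)
θ=340°: B = A + 2.00·(cos340°, sin340°) = (1.8794, -0.6840)
θ=340°: |BD| = 9.1462
θ=340°: circle(B,6.00) ∩ circle(D,5.00): a=5.1745, h=3.0373
θ=340°:   candidates: C₊=(6.8122,2.7317) cross=27.780; C₋=(7.2665,-3.3258) cross=-27.780
θ=340°:   branch + wants cross > 0 → take C=(6.8122,2.7317) (cross=27.780)
θ=340°: ex = (C−B)/|BC| = (0.8221,0.5693); ey = (-0.5693,0.8221)
θ=340°: P = B + -2.72·ex + -2.72·ey = (1.1917,-4.4687)

θ=22°: 0.57 -2.88
θ=67°: -1.57 -1.20
θ=340°: 1.19 -4.47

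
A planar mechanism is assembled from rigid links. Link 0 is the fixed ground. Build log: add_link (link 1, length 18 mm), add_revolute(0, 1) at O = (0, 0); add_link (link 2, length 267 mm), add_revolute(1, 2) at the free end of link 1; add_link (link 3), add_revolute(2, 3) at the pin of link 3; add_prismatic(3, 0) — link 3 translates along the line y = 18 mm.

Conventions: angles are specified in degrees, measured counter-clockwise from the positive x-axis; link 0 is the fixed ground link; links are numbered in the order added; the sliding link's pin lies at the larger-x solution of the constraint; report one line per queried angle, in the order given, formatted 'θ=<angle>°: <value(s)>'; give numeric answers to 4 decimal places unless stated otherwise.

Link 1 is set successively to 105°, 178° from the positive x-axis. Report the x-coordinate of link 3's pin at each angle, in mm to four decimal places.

geometry: r = 18 mm, L = 267 mm, e = 18 mm
θ=105°: crank pin P = (r cos θ, r sin θ) = (-4.658743, 17.386665)
θ=105°: h = r sin θ − e = 17.386665 − 18 = -0.613335
θ=105°: x = r cos θ + √(L² − h²) = -4.658743 + 266.999296 = 262.340553
θ=178°: crank pin P = (r cos θ, r sin θ) = (-17.989035, 0.628191)
θ=178°: h = r sin θ − e = 0.628191 − 18 = -17.371809
θ=178°: x = r cos θ + √(L² − h²) = -17.989035 + 266.434270 = 248.445235

θ=105°: 262.3406
θ=178°: 248.4452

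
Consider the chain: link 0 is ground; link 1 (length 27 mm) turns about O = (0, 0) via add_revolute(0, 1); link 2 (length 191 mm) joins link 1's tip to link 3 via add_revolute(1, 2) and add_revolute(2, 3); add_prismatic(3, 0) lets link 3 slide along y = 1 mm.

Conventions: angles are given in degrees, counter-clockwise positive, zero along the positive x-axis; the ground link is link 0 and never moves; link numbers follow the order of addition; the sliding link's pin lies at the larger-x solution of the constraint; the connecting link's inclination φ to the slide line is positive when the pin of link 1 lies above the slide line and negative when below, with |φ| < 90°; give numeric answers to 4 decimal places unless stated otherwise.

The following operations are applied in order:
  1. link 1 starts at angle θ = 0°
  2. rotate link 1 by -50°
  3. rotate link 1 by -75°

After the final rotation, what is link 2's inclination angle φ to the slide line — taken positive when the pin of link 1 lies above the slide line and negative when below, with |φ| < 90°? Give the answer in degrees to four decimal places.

geometry: r = 27 mm, L = 191 mm, e = 1 mm; θ starts at 0°
rotate link 1 by -50°: θ ← 0° -50° = -50°
rotate link 1 by -75°: θ ← -50° -75° = -125°
h = r sin θ − e = -22.117105 − 1 = -23.117105
sin φ = h / L = -23.117105 / 191 = -0.12103196
φ = arcsin(-0.12103196) = -6.951664°

-6.9517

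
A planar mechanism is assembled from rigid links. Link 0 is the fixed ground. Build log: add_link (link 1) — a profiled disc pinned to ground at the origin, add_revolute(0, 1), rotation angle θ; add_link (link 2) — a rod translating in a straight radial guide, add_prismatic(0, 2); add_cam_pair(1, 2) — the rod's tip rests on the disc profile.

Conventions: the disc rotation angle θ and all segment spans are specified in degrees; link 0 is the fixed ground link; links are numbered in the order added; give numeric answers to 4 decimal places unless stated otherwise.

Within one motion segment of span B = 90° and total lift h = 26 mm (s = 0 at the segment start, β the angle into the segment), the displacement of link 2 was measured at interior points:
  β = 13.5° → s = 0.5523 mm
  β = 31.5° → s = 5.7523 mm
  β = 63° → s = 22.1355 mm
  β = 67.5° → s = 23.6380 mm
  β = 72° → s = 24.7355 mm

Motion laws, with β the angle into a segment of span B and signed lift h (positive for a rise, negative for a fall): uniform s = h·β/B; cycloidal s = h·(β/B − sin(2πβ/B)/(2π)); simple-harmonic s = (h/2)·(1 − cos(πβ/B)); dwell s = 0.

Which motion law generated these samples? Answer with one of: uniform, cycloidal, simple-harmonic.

candidates at β/B = r: uniform s = h·r (linear in β); cycloidal s = h·(r − sin(2πr)/(2π)); simple-harmonic s = (h/2)(1 − cos(πr))
β=13.5°: printed 0.5523 | uniform 3.9000, cycloidal 0.5523, simple-harmonic 1.4169
β=31.5°: printed 5.7523 | uniform 9.1000, cycloidal 5.7523, simple-harmonic 7.0981
β=63°: printed 22.1355 | uniform 18.2000, cycloidal 22.1355, simple-harmonic 20.6412
β=67.5°: printed 23.6380 | uniform 19.5000, cycloidal 23.6380, simple-harmonic 22.1924
β=72°: printed 24.7355 | uniform 20.8000, cycloidal 24.7355, simple-harmonic 23.5172
only one law matches every sample → cycloidal

cycloidal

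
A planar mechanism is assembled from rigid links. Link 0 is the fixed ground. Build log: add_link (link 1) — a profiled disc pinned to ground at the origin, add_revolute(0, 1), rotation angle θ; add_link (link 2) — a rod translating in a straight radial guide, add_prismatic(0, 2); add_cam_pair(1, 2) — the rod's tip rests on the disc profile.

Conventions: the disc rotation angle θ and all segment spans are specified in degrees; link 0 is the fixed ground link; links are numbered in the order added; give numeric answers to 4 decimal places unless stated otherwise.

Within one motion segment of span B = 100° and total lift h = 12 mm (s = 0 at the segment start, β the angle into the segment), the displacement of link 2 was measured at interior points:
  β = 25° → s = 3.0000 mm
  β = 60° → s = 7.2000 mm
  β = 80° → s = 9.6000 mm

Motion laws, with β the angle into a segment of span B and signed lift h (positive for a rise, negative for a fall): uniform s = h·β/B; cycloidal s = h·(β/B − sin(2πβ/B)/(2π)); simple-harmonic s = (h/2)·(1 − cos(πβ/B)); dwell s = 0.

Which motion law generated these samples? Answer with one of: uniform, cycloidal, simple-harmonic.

candidates at β/B = r: uniform s = h·r (linear in β); cycloidal s = h·(r − sin(2πr)/(2π)); simple-harmonic s = (h/2)(1 − cos(πr))
β=25°: printed 3.0000 | uniform 3.0000, cycloidal 1.0901, simple-harmonic 1.7574
β=60°: printed 7.2000 | uniform 7.2000, cycloidal 8.3226, simple-harmonic 7.8541
β=80°: printed 9.6000 | uniform 9.6000, cycloidal 11.4164, simple-harmonic 10.8541
only one law matches every sample → uniform

uniform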